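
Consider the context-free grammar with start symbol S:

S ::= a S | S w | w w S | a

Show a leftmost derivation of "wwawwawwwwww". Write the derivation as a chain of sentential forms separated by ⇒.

S⇒wwS⇒wwSw⇒wwSww⇒wwSwww⇒wwaSwww⇒wwawwSwww⇒wwawwSwwww⇒wwawwSwwwww⇒wwawwSwwwwww⇒wwawwawwwwww

S ⇒ wwS   [S ::= w w S]
wwS ⇒ wwSw   [S ::= S w]
wwSw ⇒ wwSww   [S ::= S w]
wwSww ⇒ wwSwww   [S ::= S w]
wwSwww ⇒ wwaSwww   [S ::= a S]
wwaSwww ⇒ wwawwSwww   [S ::= w w S]
wwawwSwww ⇒ wwawwSwwww   [S ::= S w]
wwawwSwwww ⇒ wwawwSwwwww   [S ::= S w]
wwawwSwwwww ⇒ wwawwSwwwwww   [S ::= S w]
wwawwSwwwwww ⇒ wwawwawwwwww   [S ::= a]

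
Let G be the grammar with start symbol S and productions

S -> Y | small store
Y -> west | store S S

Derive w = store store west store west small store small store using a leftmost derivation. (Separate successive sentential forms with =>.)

S => Y => store S S => store Y S => store store S S S => store store Y S S => store store west S S => store store west Y S => store store west store S S S => store store west store Y S S => store store west store west S S => store store west store west small store S => store store west store west small store small store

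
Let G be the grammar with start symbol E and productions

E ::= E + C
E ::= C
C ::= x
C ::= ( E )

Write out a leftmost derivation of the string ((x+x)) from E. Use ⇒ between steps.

E ⇒ C ⇒ (E) ⇒ (C) ⇒ ((E)) ⇒ ((E+C)) ⇒ ((C+C)) ⇒ ((x+C)) ⇒ ((x+x))

E ⇒ C   [E ::= C]
C ⇒ (E)   [C ::= ( E )]
(E) ⇒ (C)   [E ::= C]
(C) ⇒ ((E))   [C ::= ( E )]
((E)) ⇒ ((E+C))   [E ::= E + C]
((E+C)) ⇒ ((C+C))   [E ::= C]
((C+C)) ⇒ ((x+C))   [C ::= x]
((x+C)) ⇒ ((x+x))   [C ::= x]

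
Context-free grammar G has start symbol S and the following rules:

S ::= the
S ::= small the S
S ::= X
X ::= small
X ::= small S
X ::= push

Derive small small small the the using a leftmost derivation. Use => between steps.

S => X => small S => small X => small small S => small small small the S => small small small the the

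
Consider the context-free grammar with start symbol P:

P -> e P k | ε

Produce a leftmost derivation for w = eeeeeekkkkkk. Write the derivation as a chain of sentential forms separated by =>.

P => ePk => eePkk => eeePkkk => eeeePkkkk => eeeeePkkkkk => eeeeeePkkkkkk => eeeeeekkkkkk

P => ePk   [P -> e P k]
ePk => eePkk   [P -> e P k]
eePkk => eeePkkk   [P -> e P k]
eeePkkk => eeeePkkkk   [P -> e P k]
eeeePkkkk => eeeeePkkkkk   [P -> e P k]
eeeeePkkkkk => eeeeeePkkkkkk   [P -> e P k]
eeeeeePkkkkkk => eeeeeekkkkkk   [P -> ε]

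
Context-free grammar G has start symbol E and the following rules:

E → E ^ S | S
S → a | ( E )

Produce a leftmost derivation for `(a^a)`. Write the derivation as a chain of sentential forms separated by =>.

E => S => (E) => (E^S) => (S^S) => (a^S) => (a^a)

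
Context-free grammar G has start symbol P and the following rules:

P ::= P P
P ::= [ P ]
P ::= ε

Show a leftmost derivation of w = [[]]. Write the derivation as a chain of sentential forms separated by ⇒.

P ⇒ PP ⇒ PPP ⇒ [P]PP ⇒ [PP]PP ⇒ [[P]P]PP ⇒ [[]P]PP ⇒ [[]]PP ⇒ [[]]P ⇒ [[]]

P ⇒ PP   [P ::= P P]
PP ⇒ PPP   [P ::= P P]
PPP ⇒ [P]PP   [P ::= [ P ]]
[P]PP ⇒ [PP]PP   [P ::= P P]
[PP]PP ⇒ [[P]P]PP   [P ::= [ P ]]
[[P]P]PP ⇒ [[]P]PP   [P ::= ε]
[[]P]PP ⇒ [[]]PP   [P ::= ε]
[[]]PP ⇒ [[]]P   [P ::= ε]
[[]]P ⇒ [[]]   [P ::= ε]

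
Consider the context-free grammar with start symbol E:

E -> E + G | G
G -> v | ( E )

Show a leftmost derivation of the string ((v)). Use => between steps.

E => G => (E) => (G) => ((E)) => ((G)) => ((v))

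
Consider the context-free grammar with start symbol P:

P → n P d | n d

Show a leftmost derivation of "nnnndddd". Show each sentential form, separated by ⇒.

P ⇒ nPd ⇒ nnPdd ⇒ nnnPddd ⇒ nnnndddd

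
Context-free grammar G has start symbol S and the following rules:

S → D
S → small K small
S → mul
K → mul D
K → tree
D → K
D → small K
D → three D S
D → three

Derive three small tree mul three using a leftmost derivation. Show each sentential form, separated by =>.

S => D => three D S => three small K S => three small tree S => three small tree D => three small tree K => three small tree mul D => three small tree mul three

S => D   [S → D]
D => three D S   [D → three D S]
three D S => three small K S   [D → small K]
three small K S => three small tree S   [K → tree]
three small tree S => three small tree D   [S → D]
three small tree D => three small tree K   [D → K]
three small tree K => three small tree mul D   [K → mul D]
three small tree mul D => three small tree mul three   [D → three]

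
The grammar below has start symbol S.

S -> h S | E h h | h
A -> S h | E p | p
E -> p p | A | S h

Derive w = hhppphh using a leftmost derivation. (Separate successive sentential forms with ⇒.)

S ⇒ Ehh ⇒ Ahh ⇒ Ephh ⇒ Aphh ⇒ Epphh ⇒ Apphh ⇒ Eppphh ⇒ Shppphh ⇒ hhppphh

S ⇒ Ehh   [S -> E h h]
Ehh ⇒ Ahh   [E -> A]
Ahh ⇒ Ephh   [A -> E p]
Ephh ⇒ Aphh   [E -> A]
Aphh ⇒ Epphh   [A -> E p]
Epphh ⇒ Apphh   [E -> A]
Apphh ⇒ Eppphh   [A -> E p]
Eppphh ⇒ Shppphh   [E -> S h]
Shppphh ⇒ hhppphh   [S -> h]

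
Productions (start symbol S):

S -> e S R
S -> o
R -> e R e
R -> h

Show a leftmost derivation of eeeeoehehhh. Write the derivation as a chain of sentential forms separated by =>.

S => eSR   [S -> e S R]
eSR => eeSRR   [S -> e S R]
eeSRR => eeeSRRR   [S -> e S R]
eeeSRRR => eeeeSRRRR   [S -> e S R]
eeeeSRRRR => eeeeoRRRR   [S -> o]
eeeeoRRRR => eeeeoeReRRR   [R -> e R e]
eeeeoeReRRR => eeeeoeheRRR   [R -> h]
eeeeoeheRRR => eeeeoehehRR   [R -> h]
eeeeoehehRR => eeeeoehehhR   [R -> h]
eeeeoehehhR => eeeeoehehhh   [R -> h]

S=>eSR=>eeSRR=>eeeSRRR=>eeeeSRRRR=>eeeeoRRRR=>eeeeoeReRRR=>eeeeoeheRRR=>eeeeoehehRR=>eeeeoehehhR=>eeeeoehehhh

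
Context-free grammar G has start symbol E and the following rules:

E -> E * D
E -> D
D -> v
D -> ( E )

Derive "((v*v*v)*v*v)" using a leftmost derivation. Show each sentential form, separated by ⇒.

E ⇒ D ⇒ (E) ⇒ (E*D) ⇒ (E*D*D) ⇒ (D*D*D) ⇒ ((E)*D*D) ⇒ ((E*D)*D*D) ⇒ ((E*D*D)*D*D) ⇒ ((D*D*D)*D*D) ⇒ ((v*D*D)*D*D) ⇒ ((v*v*D)*D*D) ⇒ ((v*v*v)*D*D) ⇒ ((v*v*v)*v*D) ⇒ ((v*v*v)*v*v)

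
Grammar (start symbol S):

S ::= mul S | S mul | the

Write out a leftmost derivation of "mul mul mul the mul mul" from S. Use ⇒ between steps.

S ⇒ mul S ⇒ mul mul S ⇒ mul mul mul S ⇒ mul mul mul S mul ⇒ mul mul mul S mul mul ⇒ mul mul mul the mul mul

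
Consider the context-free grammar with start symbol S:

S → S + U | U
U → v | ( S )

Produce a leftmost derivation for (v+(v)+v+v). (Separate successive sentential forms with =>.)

S => U   [S → U]
U => (S)   [U → ( S )]
(S) => (S+U)   [S → S + U]
(S+U) => (S+U+U)   [S → S + U]
(S+U+U) => (S+U+U+U)   [S → S + U]
(S+U+U+U) => (U+U+U+U)   [S → U]
(U+U+U+U) => (v+U+U+U)   [U → v]
(v+U+U+U) => (v+(S)+U+U)   [U → ( S )]
(v+(S)+U+U) => (v+(U)+U+U)   [S → U]
(v+(U)+U+U) => (v+(v)+U+U)   [U → v]
(v+(v)+U+U) => (v+(v)+v+U)   [U → v]
(v+(v)+v+U) => (v+(v)+v+v)   [U → v]

S => U => (S) => (S+U) => (S+U+U) => (S+U+U+U) => (U+U+U+U) => (v+U+U+U) => (v+(S)+U+U) => (v+(U)+U+U) => (v+(v)+U+U) => (v+(v)+v+U) => (v+(v)+v+v)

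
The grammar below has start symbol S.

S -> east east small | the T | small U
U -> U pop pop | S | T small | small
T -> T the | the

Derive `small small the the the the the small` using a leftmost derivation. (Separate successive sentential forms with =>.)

S => small U => small S => small small U => small small T small => small small T the small => small small T the the small => small small T the the the small => small small T the the the the small => small small the the the the the small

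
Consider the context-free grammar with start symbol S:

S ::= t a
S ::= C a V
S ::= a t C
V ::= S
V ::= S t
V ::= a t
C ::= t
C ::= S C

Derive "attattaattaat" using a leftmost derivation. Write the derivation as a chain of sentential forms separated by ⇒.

S ⇒ CaV   [S ::= C a V]
CaV ⇒ SCaV   [C ::= S C]
SCaV ⇒ atCCaV   [S ::= a t C]
atCCaV ⇒ atSCCaV   [C ::= S C]
atSCCaV ⇒ attaCCaV   [S ::= t a]
attaCCaV ⇒ attatCaV   [C ::= t]
attatCaV ⇒ attatSCaV   [C ::= S C]
attatSCaV ⇒ attatCaVCaV   [S ::= C a V]
attatCaVCaV ⇒ attattaVCaV   [C ::= t]
attattaVCaV ⇒ attattaatCaV   [V ::= a t]
attattaatCaV ⇒ attattaattaV   [C ::= t]
attattaattaV ⇒ attattaattaat   [V ::= a t]

S⇒CaV⇒SCaV⇒atCCaV⇒atSCCaV⇒attaCCaV⇒attatCaV⇒attatSCaV⇒attatCaVCaV⇒attattaVCaV⇒attattaatCaV⇒attattaattaV⇒attattaattaat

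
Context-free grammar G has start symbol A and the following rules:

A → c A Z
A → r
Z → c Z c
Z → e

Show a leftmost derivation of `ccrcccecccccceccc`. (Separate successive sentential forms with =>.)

A => cAZ => ccAZZ => ccrZZ => ccrcZcZ => ccrccZccZ => ccrcccZcccZ => ccrcccecccZ => ccrccceccccZc => ccrcccecccccZcc => ccrccceccccccZccc => ccrcccecccccceccc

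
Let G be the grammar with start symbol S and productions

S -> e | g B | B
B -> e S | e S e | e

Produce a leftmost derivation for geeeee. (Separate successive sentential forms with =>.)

S => gB   [S -> g B]
gB => geSe   [B -> e S e]
geSe => geBe   [S -> B]
geBe => geeSe   [B -> e S]
geeSe => geeBe   [S -> B]
geeBe => geeeSe   [B -> e S]
geeeSe => geeeee   [S -> e]

S=>gB=>geSe=>geBe=>geeSe=>geeBe=>geeeSe=>geeeee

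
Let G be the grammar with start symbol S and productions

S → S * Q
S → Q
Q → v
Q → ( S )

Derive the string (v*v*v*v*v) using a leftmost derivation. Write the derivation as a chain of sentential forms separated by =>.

S => Q   [S → Q]
Q => (S)   [Q → ( S )]
(S) => (S*Q)   [S → S * Q]
(S*Q) => (S*Q*Q)   [S → S * Q]
(S*Q*Q) => (S*Q*Q*Q)   [S → S * Q]
(S*Q*Q*Q) => (S*Q*Q*Q*Q)   [S → S * Q]
(S*Q*Q*Q*Q) => (Q*Q*Q*Q*Q)   [S → Q]
(Q*Q*Q*Q*Q) => (v*Q*Q*Q*Q)   [Q → v]
(v*Q*Q*Q*Q) => (v*v*Q*Q*Q)   [Q → v]
(v*v*Q*Q*Q) => (v*v*v*Q*Q)   [Q → v]
(v*v*v*Q*Q) => (v*v*v*v*Q)   [Q → v]
(v*v*v*v*Q) => (v*v*v*v*v)   [Q → v]

S=>Q=>(S)=>(S*Q)=>(S*Q*Q)=>(S*Q*Q*Q)=>(S*Q*Q*Q*Q)=>(Q*Q*Q*Q*Q)=>(v*Q*Q*Q*Q)=>(v*v*Q*Q*Q)=>(v*v*v*Q*Q)=>(v*v*v*v*Q)=>(v*v*v*v*v)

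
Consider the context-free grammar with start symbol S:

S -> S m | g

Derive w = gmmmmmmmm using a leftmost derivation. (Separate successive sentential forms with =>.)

S => Sm   [S -> S m]
Sm => Smm   [S -> S m]
Smm => Smmm   [S -> S m]
Smmm => Smmmm   [S -> S m]
Smmmm => Smmmmm   [S -> S m]
Smmmmm => Smmmmmm   [S -> S m]
Smmmmmm => Smmmmmmm   [S -> S m]
Smmmmmmm => Smmmmmmmm   [S -> S m]
Smmmmmmmm => gmmmmmmmm   [S -> g]

S=>Sm=>Smm=>Smmm=>Smmmm=>Smmmmm=>Smmmmmm=>Smmmmmmm=>Smmmmmmmm=>gmmmmmmmm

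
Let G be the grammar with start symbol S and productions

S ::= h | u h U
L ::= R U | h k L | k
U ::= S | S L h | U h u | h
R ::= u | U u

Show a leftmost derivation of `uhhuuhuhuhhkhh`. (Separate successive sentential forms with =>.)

S => uhU   [S ::= u h U]
uhU => uhSLh   [U ::= S L h]
uhSLh => uhhLh   [S ::= h]
uhhLh => uhhRUh   [L ::= R U]
uhhRUh => uhhuUh   [R ::= u]
uhhuUh => uhhuSh   [U ::= S]
uhhuSh => uhhuuhUh   [S ::= u h U]
uhhuuhUh => uhhuuhSh   [U ::= S]
uhhuuhSh => uhhuuhuhUh   [S ::= u h U]
uhhuuhuhUh => uhhuuhuhSh   [U ::= S]
uhhuuhuhSh => uhhuuhuhuhUh   [S ::= u h U]
uhhuuhuhuhUh => uhhuuhuhuhSLhh   [U ::= S L h]
uhhuuhuhuhSLhh => uhhuuhuhuhhLhh   [S ::= h]
uhhuuhuhuhhLhh => uhhuuhuhuhhkhh   [L ::= k]

S => uhU => uhSLh => uhhLh => uhhRUh => uhhuUh => uhhuSh => uhhuuhUh => uhhuuhSh => uhhuuhuhUh => uhhuuhuhSh => uhhuuhuhuhUh => uhhuuhuhuhSLhh => uhhuuhuhuhhLhh => uhhuuhuhuhhkhh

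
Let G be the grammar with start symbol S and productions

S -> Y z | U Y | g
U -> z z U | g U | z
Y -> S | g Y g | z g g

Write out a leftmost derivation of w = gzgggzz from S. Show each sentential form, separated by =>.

S => Yz   [S -> Y z]
Yz => Sz   [Y -> S]
Sz => Yzz   [S -> Y z]
Yzz => gYgzz   [Y -> g Y g]
gYgzz => gzgggzz   [Y -> z g g]

S => Yz => Sz => Yzz => gYgzz => gzgggzz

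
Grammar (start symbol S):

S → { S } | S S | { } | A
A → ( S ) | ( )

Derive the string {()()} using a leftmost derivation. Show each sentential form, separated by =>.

S => {S} => {SS} => {AS} => {()S} => {()A} => {()()}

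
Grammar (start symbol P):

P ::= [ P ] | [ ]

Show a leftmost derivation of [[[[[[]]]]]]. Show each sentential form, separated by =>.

P=>[P]=>[[P]]=>[[[P]]]=>[[[[P]]]]=>[[[[[P]]]]]=>[[[[[[]]]]]]

P => [P]   [P ::= [ P ]]
[P] => [[P]]   [P ::= [ P ]]
[[P]] => [[[P]]]   [P ::= [ P ]]
[[[P]]] => [[[[P]]]]   [P ::= [ P ]]
[[[[P]]]] => [[[[[P]]]]]   [P ::= [ P ]]
[[[[[P]]]]] => [[[[[[]]]]]]   [P ::= [ ]]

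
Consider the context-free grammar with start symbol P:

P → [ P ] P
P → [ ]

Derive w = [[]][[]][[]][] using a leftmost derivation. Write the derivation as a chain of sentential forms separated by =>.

P=>[P]P=>[[]]P=>[[]][P]P=>[[]][[]]P=>[[]][[]][P]P=>[[]][[]][[]]P=>[[]][[]][[]][]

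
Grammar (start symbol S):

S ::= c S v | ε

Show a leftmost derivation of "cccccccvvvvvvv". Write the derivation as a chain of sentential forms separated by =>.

S => cSv   [S ::= c S v]
cSv => ccSvv   [S ::= c S v]
ccSvv => cccSvvv   [S ::= c S v]
cccSvvv => ccccSvvvv   [S ::= c S v]
ccccSvvvv => cccccSvvvvv   [S ::= c S v]
cccccSvvvvv => ccccccSvvvvvv   [S ::= c S v]
ccccccSvvvvvv => cccccccSvvvvvvv   [S ::= c S v]
cccccccSvvvvvvv => cccccccvvvvvvv   [S ::= ε]

S => cSv => ccSvv => cccSvvv => ccccSvvvv => cccccSvvvvv => ccccccSvvvvvv => cccccccSvvvvvvv => cccccccvvvvvvv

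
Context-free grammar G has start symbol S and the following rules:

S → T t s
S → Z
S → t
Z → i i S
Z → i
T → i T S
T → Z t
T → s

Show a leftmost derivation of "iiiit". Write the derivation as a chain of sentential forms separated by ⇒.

S ⇒ Z ⇒ iiS ⇒ iiZ ⇒ iiiiS ⇒ iiiit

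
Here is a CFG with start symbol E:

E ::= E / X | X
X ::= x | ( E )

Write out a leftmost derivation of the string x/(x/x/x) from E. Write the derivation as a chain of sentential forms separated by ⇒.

E ⇒ E/X   [E ::= E / X]
E/X ⇒ X/X   [E ::= X]
X/X ⇒ x/X   [X ::= x]
x/X ⇒ x/(E)   [X ::= ( E )]
x/(E) ⇒ x/(E/X)   [E ::= E / X]
x/(E/X) ⇒ x/(E/X/X)   [E ::= E / X]
x/(E/X/X) ⇒ x/(X/X/X)   [E ::= X]
x/(X/X/X) ⇒ x/(x/X/X)   [X ::= x]
x/(x/X/X) ⇒ x/(x/x/X)   [X ::= x]
x/(x/x/X) ⇒ x/(x/x/x)   [X ::= x]

E⇒E/X⇒X/X⇒x/X⇒x/(E)⇒x/(E/X)⇒x/(E/X/X)⇒x/(X/X/X)⇒x/(x/X/X)⇒x/(x/x/X)⇒x/(x/x/x)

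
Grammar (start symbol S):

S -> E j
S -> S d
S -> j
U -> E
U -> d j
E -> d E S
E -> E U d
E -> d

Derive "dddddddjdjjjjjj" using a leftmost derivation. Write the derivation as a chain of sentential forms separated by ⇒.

S ⇒ Ej   [S -> E j]
Ej ⇒ dESj   [E -> d E S]
dESj ⇒ ddESSj   [E -> d E S]
ddESSj ⇒ dddESSSj   [E -> d E S]
dddESSSj ⇒ ddddESSSSj   [E -> d E S]
ddddESSSSj ⇒ dddddESSSSSj   [E -> d E S]
dddddESSSSSj ⇒ dddddEUdSSSSSj   [E -> E U d]
dddddEUdSSSSSj ⇒ ddddddUdSSSSSj   [E -> d]
ddddddUdSSSSSj ⇒ dddddddjdSSSSSj   [U -> d j]
dddddddjdSSSSSj ⇒ dddddddjdjSSSSj   [S -> j]
dddddddjdjSSSSj ⇒ dddddddjdjjSSSj   [S -> j]
dddddddjdjjSSSj ⇒ dddddddjdjjjSSj   [S -> j]
dddddddjdjjjSSj ⇒ dddddddjdjjjjSj   [S -> j]
dddddddjdjjjjSj ⇒ dddddddjdjjjjjj   [S -> j]

S ⇒ Ej ⇒ dESj ⇒ ddESSj ⇒ dddESSSj ⇒ ddddESSSSj ⇒ dddddESSSSSj ⇒ dddddEUdSSSSSj ⇒ ddddddUdSSSSSj ⇒ dddddddjdSSSSSj ⇒ dddddddjdjSSSSj ⇒ dddddddjdjjSSSj ⇒ dddddddjdjjjSSj ⇒ dddddddjdjjjjSj ⇒ dddddddjdjjjjjj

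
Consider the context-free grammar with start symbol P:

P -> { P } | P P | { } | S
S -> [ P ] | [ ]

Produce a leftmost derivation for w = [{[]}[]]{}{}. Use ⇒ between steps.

P ⇒ PP   [P -> P P]
PP ⇒ SP   [P -> S]
SP ⇒ [P]P   [S -> [ P ]]
[P]P ⇒ [PP]P   [P -> P P]
[PP]P ⇒ [{P}P]P   [P -> { P }]
[{P}P]P ⇒ [{S}P]P   [P -> S]
[{S}P]P ⇒ [{[]}P]P   [S -> [ ]]
[{[]}P]P ⇒ [{[]}S]P   [P -> S]
[{[]}S]P ⇒ [{[]}[]]P   [S -> [ ]]
[{[]}[]]P ⇒ [{[]}[]]PP   [P -> P P]
[{[]}[]]PP ⇒ [{[]}[]]{}P   [P -> { }]
[{[]}[]]{}P ⇒ [{[]}[]]{}{}   [P -> { }]

P ⇒ PP ⇒ SP ⇒ [P]P ⇒ [PP]P ⇒ [{P}P]P ⇒ [{S}P]P ⇒ [{[]}P]P ⇒ [{[]}S]P ⇒ [{[]}[]]P ⇒ [{[]}[]]PP ⇒ [{[]}[]]{}P ⇒ [{[]}[]]{}{}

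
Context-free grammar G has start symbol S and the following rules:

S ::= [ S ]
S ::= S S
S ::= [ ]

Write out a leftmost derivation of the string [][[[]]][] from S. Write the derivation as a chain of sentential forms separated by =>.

S=>SS=>[]S=>[]SS=>[][S]S=>[][[S]]S=>[][[[]]]S=>[][[[]]][]

S => SS   [S ::= S S]
SS => []S   [S ::= [ ]]
[]S => []SS   [S ::= S S]
[]SS => [][S]S   [S ::= [ S ]]
[][S]S => [][[S]]S   [S ::= [ S ]]
[][[S]]S => [][[[]]]S   [S ::= [ ]]
[][[[]]]S => [][[[]]][]   [S ::= [ ]]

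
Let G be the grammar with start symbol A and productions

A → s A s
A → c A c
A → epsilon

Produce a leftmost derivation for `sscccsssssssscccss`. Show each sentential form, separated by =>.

A=>sAs=>ssAss=>sscAcss=>ssccAccss=>sscccAcccss=>sscccsAscccss=>sscccssAsscccss=>sscccsssAssscccss=>sscccssssAsssscccss=>sscccsssssssscccss

A => sAs   [A → s A s]
sAs => ssAss   [A → s A s]
ssAss => sscAcss   [A → c A c]
sscAcss => ssccAccss   [A → c A c]
ssccAccss => sscccAcccss   [A → c A c]
sscccAcccss => sscccsAscccss   [A → s A s]
sscccsAscccss => sscccssAsscccss   [A → s A s]
sscccssAsscccss => sscccsssAssscccss   [A → s A s]
sscccsssAssscccss => sscccssssAsssscccss   [A → s A s]
sscccssssAsssscccss => sscccsssssssscccss   [A → epsilon]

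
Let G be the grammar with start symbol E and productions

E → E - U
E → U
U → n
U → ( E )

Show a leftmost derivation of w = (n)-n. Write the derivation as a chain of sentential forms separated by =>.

E => E-U => U-U => (E)-U => (U)-U => (n)-U => (n)-n

E => E-U   [E → E - U]
E-U => U-U   [E → U]
U-U => (E)-U   [U → ( E )]
(E)-U => (U)-U   [E → U]
(U)-U => (n)-U   [U → n]
(n)-U => (n)-n   [U → n]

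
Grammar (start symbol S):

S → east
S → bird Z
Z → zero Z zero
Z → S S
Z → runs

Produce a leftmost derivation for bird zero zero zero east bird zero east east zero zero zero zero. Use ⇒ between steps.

S ⇒ bird Z ⇒ bird zero Z zero ⇒ bird zero zero Z zero zero ⇒ bird zero zero zero Z zero zero zero ⇒ bird zero zero zero S S zero zero zero ⇒ bird zero zero zero east S zero zero zero ⇒ bird zero zero zero east bird Z zero zero zero ⇒ bird zero zero zero east bird zero Z zero zero zero zero ⇒ bird zero zero zero east bird zero S S zero zero zero zero ⇒ bird zero zero zero east bird zero east S zero zero zero zero ⇒ bird zero zero zero east bird zero east east zero zero zero zero

S ⇒ bird Z   [S → bird Z]
bird Z ⇒ bird zero Z zero   [Z → zero Z zero]
bird zero Z zero ⇒ bird zero zero Z zero zero   [Z → zero Z zero]
bird zero zero Z zero zero ⇒ bird zero zero zero Z zero zero zero   [Z → zero Z zero]
bird zero zero zero Z zero zero zero ⇒ bird zero zero zero S S zero zero zero   [Z → S S]
bird zero zero zero S S zero zero zero ⇒ bird zero zero zero east S zero zero zero   [S → east]
bird zero zero zero east S zero zero zero ⇒ bird zero zero zero east bird Z zero zero zero   [S → bird Z]
bird zero zero zero east bird Z zero zero zero ⇒ bird zero zero zero east bird zero Z zero zero zero zero   [Z → zero Z zero]
bird zero zero zero east bird zero Z zero zero zero zero ⇒ bird zero zero zero east bird zero S S zero zero zero zero   [Z → S S]
bird zero zero zero east bird zero S S zero zero zero zero ⇒ bird zero zero zero east bird zero east S zero zero zero zero   [S → east]
bird zero zero zero east bird zero east S zero zero zero zero ⇒ bird zero zero zero east bird zero east east zero zero zero zero   [S → east]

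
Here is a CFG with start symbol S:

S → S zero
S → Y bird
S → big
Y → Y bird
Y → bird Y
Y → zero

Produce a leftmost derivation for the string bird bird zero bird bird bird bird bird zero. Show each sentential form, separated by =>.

S => S zero => Y bird zero => Y bird bird zero => Y bird bird bird zero => Y bird bird bird bird zero => Y bird bird bird bird bird zero => bird Y bird bird bird bird bird zero => bird bird Y bird bird bird bird bird zero => bird bird zero bird bird bird bird bird zero

S => S zero   [S → S zero]
S zero => Y bird zero   [S → Y bird]
Y bird zero => Y bird bird zero   [Y → Y bird]
Y bird bird zero => Y bird bird bird zero   [Y → Y bird]
Y bird bird bird zero => Y bird bird bird bird zero   [Y → Y bird]
Y bird bird bird bird zero => Y bird bird bird bird bird zero   [Y → Y bird]
Y bird bird bird bird bird zero => bird Y bird bird bird bird bird zero   [Y → bird Y]
bird Y bird bird bird bird bird zero => bird bird Y bird bird bird bird bird zero   [Y → bird Y]
bird bird Y bird bird bird bird bird zero => bird bird zero bird bird bird bird bird zero   [Y → zero]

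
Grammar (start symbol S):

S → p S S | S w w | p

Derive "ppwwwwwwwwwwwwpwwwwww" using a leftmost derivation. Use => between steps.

S => Sww => Swwww => Swwwwww => pSSwwwwww => pSwwSwwwwww => pSwwwwSwwwwww => pSwwwwwwSwwwwww => pSwwwwwwwwSwwwwww => pSwwwwwwwwwwSwwwwww => pSwwwwwwwwwwwwSwwwwww => ppwwwwwwwwwwwwSwwwwww => ppwwwwwwwwwwwwpwwwwww

S => Sww   [S → S w w]
Sww => Swwww   [S → S w w]
Swwww => Swwwwww   [S → S w w]
Swwwwww => pSSwwwwww   [S → p S S]
pSSwwwwww => pSwwSwwwwww   [S → S w w]
pSwwSwwwwww => pSwwwwSwwwwww   [S → S w w]
pSwwwwSwwwwww => pSwwwwwwSwwwwww   [S → S w w]
pSwwwwwwSwwwwww => pSwwwwwwwwSwwwwww   [S → S w w]
pSwwwwwwwwSwwwwww => pSwwwwwwwwwwSwwwwww   [S → S w w]
pSwwwwwwwwwwSwwwwww => pSwwwwwwwwwwwwSwwwwww   [S → S w w]
pSwwwwwwwwwwwwSwwwwww => ppwwwwwwwwwwwwSwwwwww   [S → p]
ppwwwwwwwwwwwwSwwwwww => ppwwwwwwwwwwwwpwwwwww   [S → p]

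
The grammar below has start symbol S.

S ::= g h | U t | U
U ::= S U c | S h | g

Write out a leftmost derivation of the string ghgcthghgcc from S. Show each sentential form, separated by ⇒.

S ⇒ U   [S ::= U]
U ⇒ SUc   [U ::= S U c]
SUc ⇒ UUc   [S ::= U]
UUc ⇒ ShUc   [U ::= S h]
ShUc ⇒ UthUc   [S ::= U t]
UthUc ⇒ SUcthUc   [U ::= S U c]
SUcthUc ⇒ ghUcthUc   [S ::= g h]
ghUcthUc ⇒ ghgcthUc   [U ::= g]
ghgcthUc ⇒ ghgcthSUcc   [U ::= S U c]
ghgcthSUcc ⇒ ghgcthghUcc   [S ::= g h]
ghgcthghUcc ⇒ ghgcthghgcc   [U ::= g]

S⇒U⇒SUc⇒UUc⇒ShUc⇒UthUc⇒SUcthUc⇒ghUcthUc⇒ghgcthUc⇒ghgcthSUcc⇒ghgcthghUcc⇒ghgcthghgcc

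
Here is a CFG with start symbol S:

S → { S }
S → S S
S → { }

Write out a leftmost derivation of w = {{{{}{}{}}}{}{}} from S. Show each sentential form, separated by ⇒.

S ⇒ {S} ⇒ {SS} ⇒ {SSS} ⇒ {{S}SS} ⇒ {{{S}}SS} ⇒ {{{SS}}SS} ⇒ {{{SSS}}SS} ⇒ {{{{}SS}}SS} ⇒ {{{{}{}S}}SS} ⇒ {{{{}{}{}}}SS} ⇒ {{{{}{}{}}}{}S} ⇒ {{{{}{}{}}}{}{}}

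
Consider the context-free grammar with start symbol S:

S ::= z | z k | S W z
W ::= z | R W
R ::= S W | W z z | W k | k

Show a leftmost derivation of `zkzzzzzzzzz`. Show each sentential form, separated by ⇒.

S ⇒ SWz   [S ::= S W z]
SWz ⇒ SWzWz   [S ::= S W z]
SWzWz ⇒ SWzWzWz   [S ::= S W z]
SWzWzWz ⇒ zkWzWzWz   [S ::= z k]
zkWzWzWz ⇒ zkzzWzWz   [W ::= z]
zkzzWzWz ⇒ zkzzRWzWz   [W ::= R W]
zkzzRWzWz ⇒ zkzzWzzWzWz   [R ::= W z z]
zkzzWzzWzWz ⇒ zkzzzzzWzWz   [W ::= z]
zkzzzzzWzWz ⇒ zkzzzzzzzWz   [W ::= z]
zkzzzzzzzWz ⇒ zkzzzzzzzzz   [W ::= z]

S ⇒ SWz ⇒ SWzWz ⇒ SWzWzWz ⇒ zkWzWzWz ⇒ zkzzWzWz ⇒ zkzzRWzWz ⇒ zkzzWzzWzWz ⇒ zkzzzzzWzWz ⇒ zkzzzzzzzWz ⇒ zkzzzzzzzzz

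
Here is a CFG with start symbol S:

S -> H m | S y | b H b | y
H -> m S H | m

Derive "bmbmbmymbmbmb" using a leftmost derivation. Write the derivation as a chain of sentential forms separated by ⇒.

S ⇒ bHb   [S -> b H b]
bHb ⇒ bmSHb   [H -> m S H]
bmSHb ⇒ bmbHbHb   [S -> b H b]
bmbHbHb ⇒ bmbmSHbHb   [H -> m S H]
bmbmSHbHb ⇒ bmbmbHbHbHb   [S -> b H b]
bmbmbHbHbHb ⇒ bmbmbmSHbHbHb   [H -> m S H]
bmbmbmSHbHbHb ⇒ bmbmbmyHbHbHb   [S -> y]
bmbmbmyHbHbHb ⇒ bmbmbmymbHbHb   [H -> m]
bmbmbmymbHbHb ⇒ bmbmbmymbmbHb   [H -> m]
bmbmbmymbmbHb ⇒ bmbmbmymbmbmb   [H -> m]

S⇒bHb⇒bmSHb⇒bmbHbHb⇒bmbmSHbHb⇒bmbmbHbHbHb⇒bmbmbmSHbHbHb⇒bmbmbmyHbHbHb⇒bmbmbmymbHbHb⇒bmbmbmymbmbHb⇒bmbmbmymbmbmb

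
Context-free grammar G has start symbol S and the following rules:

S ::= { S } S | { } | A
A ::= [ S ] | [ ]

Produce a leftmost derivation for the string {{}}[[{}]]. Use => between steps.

S=>{S}S=>{{}}S=>{{}}A=>{{}}[S]=>{{}}[A]=>{{}}[[S]]=>{{}}[[{}]]

S => {S}S   [S ::= { S } S]
{S}S => {{}}S   [S ::= { }]
{{}}S => {{}}A   [S ::= A]
{{}}A => {{}}[S]   [A ::= [ S ]]
{{}}[S] => {{}}[A]   [S ::= A]
{{}}[A] => {{}}[[S]]   [A ::= [ S ]]
{{}}[[S]] => {{}}[[{}]]   [S ::= { }]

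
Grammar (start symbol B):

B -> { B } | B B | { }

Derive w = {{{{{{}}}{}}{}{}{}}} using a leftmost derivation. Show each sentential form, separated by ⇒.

B ⇒ {B}   [B -> { B }]
{B} ⇒ {{B}}   [B -> { B }]
{{B}} ⇒ {{BB}}   [B -> B B]
{{BB}} ⇒ {{BBB}}   [B -> B B]
{{BBB}} ⇒ {{BBBB}}   [B -> B B]
{{BBBB}} ⇒ {{{B}BBB}}   [B -> { B }]
{{{B}BBB}} ⇒ {{{BB}BBB}}   [B -> B B]
{{{BB}BBB}} ⇒ {{{{B}B}BBB}}   [B -> { B }]
{{{{B}B}BBB}} ⇒ {{{{{B}}B}BBB}}   [B -> { B }]
{{{{{B}}B}BBB}} ⇒ {{{{{{}}}B}BBB}}   [B -> { }]
{{{{{{}}}B}BBB}} ⇒ {{{{{{}}}{}}BBB}}   [B -> { }]
{{{{{{}}}{}}BBB}} ⇒ {{{{{{}}}{}}{}BB}}   [B -> { }]
{{{{{{}}}{}}{}BB}} ⇒ {{{{{{}}}{}}{}{}B}}   [B -> { }]
{{{{{{}}}{}}{}{}B}} ⇒ {{{{{{}}}{}}{}{}{}}}   [B -> { }]

B⇒{B}⇒{{B}}⇒{{BB}}⇒{{BBB}}⇒{{BBBB}}⇒{{{B}BBB}}⇒{{{BB}BBB}}⇒{{{{B}B}BBB}}⇒{{{{{B}}B}BBB}}⇒{{{{{{}}}B}BBB}}⇒{{{{{{}}}{}}BBB}}⇒{{{{{{}}}{}}{}BB}}⇒{{{{{{}}}{}}{}{}B}}⇒{{{{{{}}}{}}{}{}{}}}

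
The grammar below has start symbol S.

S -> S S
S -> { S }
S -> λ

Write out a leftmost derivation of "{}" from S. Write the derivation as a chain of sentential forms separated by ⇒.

S⇒SS⇒SSS⇒{S}SS⇒{}SS⇒{}S⇒{}

S ⇒ SS   [S -> S S]
SS ⇒ SSS   [S -> S S]
SSS ⇒ {S}SS   [S -> { S }]
{S}SS ⇒ {}SS   [S -> λ]
{}SS ⇒ {}S   [S -> λ]
{}S ⇒ {}   [S -> λ]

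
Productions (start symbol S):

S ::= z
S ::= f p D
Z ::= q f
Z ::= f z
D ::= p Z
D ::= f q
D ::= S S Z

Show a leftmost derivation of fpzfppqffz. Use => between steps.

S => fpD => fpSSZ => fpzSZ => fpzfpDZ => fpzfppZZ => fpzfppqfZ => fpzfppqffz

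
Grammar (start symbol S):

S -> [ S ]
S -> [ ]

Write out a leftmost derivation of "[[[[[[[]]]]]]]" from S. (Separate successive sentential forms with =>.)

S => [S] => [[S]] => [[[S]]] => [[[[S]]]] => [[[[[S]]]]] => [[[[[[S]]]]]] => [[[[[[[]]]]]]]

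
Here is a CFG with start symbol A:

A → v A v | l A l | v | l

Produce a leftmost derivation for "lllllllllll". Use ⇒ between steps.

A ⇒ lAl   [A → l A l]
lAl ⇒ llAll   [A → l A l]
llAll ⇒ lllAlll   [A → l A l]
lllAlll ⇒ llllAllll   [A → l A l]
llllAllll ⇒ lllllAlllll   [A → l A l]
lllllAlllll ⇒ lllllllllll   [A → l]

A⇒lAl⇒llAll⇒lllAlll⇒llllAllll⇒lllllAlllll⇒lllllllllll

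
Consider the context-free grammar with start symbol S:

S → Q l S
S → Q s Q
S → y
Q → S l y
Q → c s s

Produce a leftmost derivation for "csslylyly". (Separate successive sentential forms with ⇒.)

S ⇒ QlS   [S → Q l S]
QlS ⇒ SlylS   [Q → S l y]
SlylS ⇒ QlSlylS   [S → Q l S]
QlSlylS ⇒ csslSlylS   [Q → c s s]
csslSlylS ⇒ csslylylS   [S → y]
csslylylS ⇒ csslylyly   [S → y]

S ⇒ QlS ⇒ SlylS ⇒ QlSlylS ⇒ csslSlylS ⇒ csslylylS ⇒ csslylyly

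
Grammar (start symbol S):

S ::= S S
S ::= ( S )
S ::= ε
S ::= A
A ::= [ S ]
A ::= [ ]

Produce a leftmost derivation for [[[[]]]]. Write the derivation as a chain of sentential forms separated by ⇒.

S ⇒ A   [S ::= A]
A ⇒ [S]   [A ::= [ S ]]
[S] ⇒ [SS]   [S ::= S S]
[SS] ⇒ [AS]   [S ::= A]
[AS] ⇒ [[S]S]   [A ::= [ S ]]
[[S]S] ⇒ [[A]S]   [S ::= A]
[[A]S] ⇒ [[[S]]S]   [A ::= [ S ]]
[[[S]]S] ⇒ [[[SS]]S]   [S ::= S S]
[[[SS]]S] ⇒ [[[AS]]S]   [S ::= A]
[[[AS]]S] ⇒ [[[[]S]]S]   [A ::= [ ]]
[[[[]S]]S] ⇒ [[[[]]]S]   [S ::= ε]
[[[[]]]S] ⇒ [[[[]]]]   [S ::= ε]

S ⇒ A ⇒ [S] ⇒ [SS] ⇒ [AS] ⇒ [[S]S] ⇒ [[A]S] ⇒ [[[S]]S] ⇒ [[[SS]]S] ⇒ [[[AS]]S] ⇒ [[[[]S]]S] ⇒ [[[[]]]S] ⇒ [[[[]]]]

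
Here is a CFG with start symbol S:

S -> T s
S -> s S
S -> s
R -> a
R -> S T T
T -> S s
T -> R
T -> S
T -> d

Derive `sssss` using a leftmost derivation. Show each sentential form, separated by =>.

S => sS   [S -> s S]
sS => sTs   [S -> T s]
sTs => sSs   [T -> S]
sSs => sTss   [S -> T s]
sTss => sSsss   [T -> S s]
sSsss => sssss   [S -> s]

S=>sS=>sTs=>sSs=>sTss=>sSsss=>sssss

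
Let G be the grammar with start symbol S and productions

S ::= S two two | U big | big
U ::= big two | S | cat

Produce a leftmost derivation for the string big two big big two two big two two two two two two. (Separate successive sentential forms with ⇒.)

S ⇒ S two two   [S ::= S two two]
S two two ⇒ S two two two two   [S ::= S two two]
S two two two two ⇒ S two two two two two two   [S ::= S two two]
S two two two two two two ⇒ U big two two two two two two   [S ::= U big]
U big two two two two two two ⇒ S big two two two two two two   [U ::= S]
S big two two two two two two ⇒ S two two big two two two two two two   [S ::= S two two]
S two two big two two two two two two ⇒ U big two two big two two two two two two   [S ::= U big]
U big two two big two two two two two two ⇒ S big two two big two two two two two two   [U ::= S]
S big two two big two two two two two two ⇒ U big big two two big two two two two two two   [S ::= U big]
U big big two two big two two two two two two ⇒ big two big big two two big two two two two two two   [U ::= big two]

S ⇒ S two two ⇒ S two two two two ⇒ S two two two two two two ⇒ U big two two two two two two ⇒ S big two two two two two two ⇒ S two two big two two two two two two ⇒ U big two two big two two two two two two ⇒ S big two two big two two two two two two ⇒ U big big two two big two two two two two two ⇒ big two big big two two big two two two two two two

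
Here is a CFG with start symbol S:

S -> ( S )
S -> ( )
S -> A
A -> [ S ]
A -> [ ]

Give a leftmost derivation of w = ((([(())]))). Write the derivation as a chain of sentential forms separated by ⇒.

S ⇒ (S)   [S -> ( S )]
(S) ⇒ ((S))   [S -> ( S )]
((S)) ⇒ (((S)))   [S -> ( S )]
(((S))) ⇒ (((A)))   [S -> A]
(((A))) ⇒ ((([S])))   [A -> [ S ]]
((([S]))) ⇒ ((([(S)])))   [S -> ( S )]
((([(S)]))) ⇒ ((([(())])))   [S -> ( )]

S ⇒ (S) ⇒ ((S)) ⇒ (((S))) ⇒ (((A))) ⇒ ((([S]))) ⇒ ((([(S)]))) ⇒ ((([(())])))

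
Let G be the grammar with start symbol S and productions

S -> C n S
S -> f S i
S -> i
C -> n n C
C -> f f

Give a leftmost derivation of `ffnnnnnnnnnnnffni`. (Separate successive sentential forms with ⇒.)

S⇒CnS⇒ffnS⇒ffnCnS⇒ffnnnCnS⇒ffnnnnnCnS⇒ffnnnnnnnCnS⇒ffnnnnnnnnnCnS⇒ffnnnnnnnnnnnCnS⇒ffnnnnnnnnnnnffnS⇒ffnnnnnnnnnnnffni

S ⇒ CnS   [S -> C n S]
CnS ⇒ ffnS   [C -> f f]
ffnS ⇒ ffnCnS   [S -> C n S]
ffnCnS ⇒ ffnnnCnS   [C -> n n C]
ffnnnCnS ⇒ ffnnnnnCnS   [C -> n n C]
ffnnnnnCnS ⇒ ffnnnnnnnCnS   [C -> n n C]
ffnnnnnnnCnS ⇒ ffnnnnnnnnnCnS   [C -> n n C]
ffnnnnnnnnnCnS ⇒ ffnnnnnnnnnnnCnS   [C -> n n C]
ffnnnnnnnnnnnCnS ⇒ ffnnnnnnnnnnnffnS   [C -> f f]
ffnnnnnnnnnnnffnS ⇒ ffnnnnnnnnnnnffni   [S -> i]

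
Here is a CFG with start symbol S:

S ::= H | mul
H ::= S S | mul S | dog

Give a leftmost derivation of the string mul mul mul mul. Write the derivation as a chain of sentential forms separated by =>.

S => H   [S ::= H]
H => S S   [H ::= S S]
S S => H S   [S ::= H]
H S => S S S   [H ::= S S]
S S S => H S S   [S ::= H]
H S S => mul S S S   [H ::= mul S]
mul S S S => mul mul S S   [S ::= mul]
mul mul S S => mul mul mul S   [S ::= mul]
mul mul mul S => mul mul mul mul   [S ::= mul]

S => H => S S => H S => S S S => H S S => mul S S S => mul mul S S => mul mul mul S => mul mul mul mul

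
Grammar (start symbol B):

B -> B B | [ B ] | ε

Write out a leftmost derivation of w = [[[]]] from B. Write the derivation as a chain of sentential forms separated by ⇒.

B ⇒ BB ⇒ BBB ⇒ [B]BB ⇒ [[B]]BB ⇒ [[BB]]BB ⇒ [[[B]B]]BB ⇒ [[[]B]]BB ⇒ [[[]]]BB ⇒ [[[]]]B ⇒ [[[]]]

B ⇒ BB   [B -> B B]
BB ⇒ BBB   [B -> B B]
BBB ⇒ [B]BB   [B -> [ B ]]
[B]BB ⇒ [[B]]BB   [B -> [ B ]]
[[B]]BB ⇒ [[BB]]BB   [B -> B B]
[[BB]]BB ⇒ [[[B]B]]BB   [B -> [ B ]]
[[[B]B]]BB ⇒ [[[]B]]BB   [B -> ε]
[[[]B]]BB ⇒ [[[]]]BB   [B -> ε]
[[[]]]BB ⇒ [[[]]]B   [B -> ε]
[[[]]]B ⇒ [[[]]]   [B -> ε]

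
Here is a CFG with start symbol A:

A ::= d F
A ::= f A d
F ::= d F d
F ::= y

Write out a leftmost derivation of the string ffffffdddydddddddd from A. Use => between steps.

A => fAd => ffAdd => fffAddd => ffffAdddd => fffffAddddd => ffffffAdddddd => ffffffdFdddddd => ffffffddFddddddd => ffffffdddFdddddddd => ffffffdddydddddddd

A => fAd   [A ::= f A d]
fAd => ffAdd   [A ::= f A d]
ffAdd => fffAddd   [A ::= f A d]
fffAddd => ffffAdddd   [A ::= f A d]
ffffAdddd => fffffAddddd   [A ::= f A d]
fffffAddddd => ffffffAdddddd   [A ::= f A d]
ffffffAdddddd => ffffffdFdddddd   [A ::= d F]
ffffffdFdddddd => ffffffddFddddddd   [F ::= d F d]
ffffffddFddddddd => ffffffdddFdddddddd   [F ::= d F d]
ffffffdddFdddddddd => ffffffdddydddddddd   [F ::= y]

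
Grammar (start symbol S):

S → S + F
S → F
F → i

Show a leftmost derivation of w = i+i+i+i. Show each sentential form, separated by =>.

S => S+F => S+F+F => S+F+F+F => F+F+F+F => i+F+F+F => i+i+F+F => i+i+i+F => i+i+i+i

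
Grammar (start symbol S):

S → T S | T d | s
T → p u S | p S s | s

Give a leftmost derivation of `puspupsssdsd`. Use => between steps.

S => Td   [S → T d]
Td => puSd   [T → p u S]
puSd => puTSd   [S → T S]
puTSd => pusSd   [T → s]
pusSd => pusTSd   [S → T S]
pusTSd => puspuSSd   [T → p u S]
puspuSSd => puspuTSSd   [S → T S]
puspuTSSd => puspupSsSSd   [T → p S s]
puspupSsSSd => puspupssSSd   [S → s]
puspupssSSd => puspupssTdSd   [S → T d]
puspupssTdSd => puspupsssdSd   [T → s]
puspupsssdSd => puspupsssdsd   [S → s]

S => Td => puSd => puTSd => pusSd => pusTSd => puspuSSd => puspuTSSd => puspupSsSSd => puspupssSSd => puspupssTdSd => puspupsssdSd => puspupsssdsd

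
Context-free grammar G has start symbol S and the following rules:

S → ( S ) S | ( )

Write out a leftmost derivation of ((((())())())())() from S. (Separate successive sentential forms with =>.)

S => (S)S   [S → ( S ) S]
(S)S => ((S)S)S   [S → ( S ) S]
((S)S)S => (((S)S)S)S   [S → ( S ) S]
(((S)S)S)S => ((((S)S)S)S)S   [S → ( S ) S]
((((S)S)S)S)S => ((((())S)S)S)S   [S → ( )]
((((())S)S)S)S => ((((())())S)S)S   [S → ( )]
((((())())S)S)S => ((((())())())S)S   [S → ( )]
((((())())())S)S => ((((())())())())S   [S → ( )]
((((())())())())S => ((((())())())())()   [S → ( )]

S=>(S)S=>((S)S)S=>(((S)S)S)S=>((((S)S)S)S)S=>((((())S)S)S)S=>((((())())S)S)S=>((((())())())S)S=>((((())())())())S=>((((())())())())()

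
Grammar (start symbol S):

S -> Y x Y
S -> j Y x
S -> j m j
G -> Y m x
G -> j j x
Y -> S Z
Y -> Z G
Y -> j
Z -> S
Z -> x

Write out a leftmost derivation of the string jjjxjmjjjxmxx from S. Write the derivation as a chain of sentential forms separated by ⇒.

S ⇒ jYx ⇒ jZGx ⇒ jSGx ⇒ jjYxGx ⇒ jjjxGx ⇒ jjjxYmxx ⇒ jjjxZGmxx ⇒ jjjxSGmxx ⇒ jjjxjmjGmxx ⇒ jjjxjmjjjxmxx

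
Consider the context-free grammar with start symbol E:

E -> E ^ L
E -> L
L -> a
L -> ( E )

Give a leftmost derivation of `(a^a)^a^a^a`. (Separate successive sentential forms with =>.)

E=>E^L=>E^L^L=>E^L^L^L=>L^L^L^L=>(E)^L^L^L=>(E^L)^L^L^L=>(L^L)^L^L^L=>(a^L)^L^L^L=>(a^a)^L^L^L=>(a^a)^a^L^L=>(a^a)^a^a^L=>(a^a)^a^a^a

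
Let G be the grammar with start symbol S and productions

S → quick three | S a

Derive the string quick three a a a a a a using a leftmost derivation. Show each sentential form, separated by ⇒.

S ⇒ S a ⇒ S a a ⇒ S a a a ⇒ S a a a a ⇒ S a a a a a ⇒ S a a a a a a ⇒ quick three a a a a a a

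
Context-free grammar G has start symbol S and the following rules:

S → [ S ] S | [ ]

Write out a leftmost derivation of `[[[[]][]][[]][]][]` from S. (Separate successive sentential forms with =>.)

S => [S]S   [S → [ S ] S]
[S]S => [[S]S]S   [S → [ S ] S]
[[S]S]S => [[[S]S]S]S   [S → [ S ] S]
[[[S]S]S]S => [[[[]]S]S]S   [S → [ ]]
[[[[]]S]S]S => [[[[]][]]S]S   [S → [ ]]
[[[[]][]]S]S => [[[[]][]][S]S]S   [S → [ S ] S]
[[[[]][]][S]S]S => [[[[]][]][[]]S]S   [S → [ ]]
[[[[]][]][[]]S]S => [[[[]][]][[]][]]S   [S → [ ]]
[[[[]][]][[]][]]S => [[[[]][]][[]][]][]   [S → [ ]]

S => [S]S => [[S]S]S => [[[S]S]S]S => [[[[]]S]S]S => [[[[]][]]S]S => [[[[]][]][S]S]S => [[[[]][]][[]]S]S => [[[[]][]][[]][]]S => [[[[]][]][[]][]][]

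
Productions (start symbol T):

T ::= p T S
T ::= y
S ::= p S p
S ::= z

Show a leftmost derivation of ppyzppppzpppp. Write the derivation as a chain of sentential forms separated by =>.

T => pTS => ppTSS => ppySS => ppyzS => ppyzpSp => ppyzppSpp => ppyzpppSppp => ppyzppppSpppp => ppyzppppzpppp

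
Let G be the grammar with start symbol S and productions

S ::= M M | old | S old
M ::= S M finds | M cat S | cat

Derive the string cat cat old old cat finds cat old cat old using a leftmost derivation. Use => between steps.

S => S old => M M old => M cat S M old => S M finds cat S M old => S old M finds cat S M old => S old old M finds cat S M old => M M old old M finds cat S M old => cat M old old M finds cat S M old => cat cat old old M finds cat S M old => cat cat old old cat finds cat S M old => cat cat old old cat finds cat old M old => cat cat old old cat finds cat old cat old

S => S old   [S ::= S old]
S old => M M old   [S ::= M M]
M M old => M cat S M old   [M ::= M cat S]
M cat S M old => S M finds cat S M old   [M ::= S M finds]
S M finds cat S M old => S old M finds cat S M old   [S ::= S old]
S old M finds cat S M old => S old old M finds cat S M old   [S ::= S old]
S old old M finds cat S M old => M M old old M finds cat S M old   [S ::= M M]
M M old old M finds cat S M old => cat M old old M finds cat S M old   [M ::= cat]
cat M old old M finds cat S M old => cat cat old old M finds cat S M old   [M ::= cat]
cat cat old old M finds cat S M old => cat cat old old cat finds cat S M old   [M ::= cat]
cat cat old old cat finds cat S M old => cat cat old old cat finds cat old M old   [S ::= old]
cat cat old old cat finds cat old M old => cat cat old old cat finds cat old cat old   [M ::= cat]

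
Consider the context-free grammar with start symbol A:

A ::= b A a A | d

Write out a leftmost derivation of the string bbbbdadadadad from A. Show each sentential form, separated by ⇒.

A ⇒ bAaA ⇒ bbAaAaA ⇒ bbbAaAaAaA ⇒ bbbbAaAaAaAaA ⇒ bbbbdaAaAaAaA ⇒ bbbbdadaAaAaA ⇒ bbbbdadadaAaA ⇒ bbbbdadadadaA ⇒ bbbbdadadadad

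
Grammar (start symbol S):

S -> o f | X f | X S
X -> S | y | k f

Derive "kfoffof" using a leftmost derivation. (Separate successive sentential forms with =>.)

S=>XS=>kfS=>kfXS=>kfSS=>kfXfS=>kfSfS=>kfoffS=>kfoffof

S => XS   [S -> X S]
XS => kfS   [X -> k f]
kfS => kfXS   [S -> X S]
kfXS => kfSS   [X -> S]
kfSS => kfXfS   [S -> X f]
kfXfS => kfSfS   [X -> S]
kfSfS => kfoffS   [S -> o f]
kfoffS => kfoffof   [S -> o f]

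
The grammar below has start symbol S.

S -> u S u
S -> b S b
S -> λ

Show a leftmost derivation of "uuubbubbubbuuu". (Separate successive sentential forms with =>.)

S => uSu => uuSuu => uuuSuuu => uuubSbuuu => uuubbSbbuuu => uuubbuSubbuuu => uuubbubSbubbuuu => uuubbubbubbuuu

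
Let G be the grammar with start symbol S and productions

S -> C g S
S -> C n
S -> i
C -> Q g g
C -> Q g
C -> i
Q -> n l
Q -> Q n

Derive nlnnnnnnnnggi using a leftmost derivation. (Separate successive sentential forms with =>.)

S => CgS => QggS => QnggS => QnnggS => QnnnggS => QnnnnggS => QnnnnnggS => QnnnnnnggS => QnnnnnnnggS => QnnnnnnnnggS => nlnnnnnnnnggS => nlnnnnnnnnggi

S => CgS   [S -> C g S]
CgS => QggS   [C -> Q g]
QggS => QnggS   [Q -> Q n]
QnggS => QnnggS   [Q -> Q n]
QnnggS => QnnnggS   [Q -> Q n]
QnnnggS => QnnnnggS   [Q -> Q n]
QnnnnggS => QnnnnnggS   [Q -> Q n]
QnnnnnggS => QnnnnnnggS   [Q -> Q n]
QnnnnnnggS => QnnnnnnnggS   [Q -> Q n]
QnnnnnnnggS => QnnnnnnnnggS   [Q -> Q n]
QnnnnnnnnggS => nlnnnnnnnnggS   [Q -> n l]
nlnnnnnnnnggS => nlnnnnnnnnggi   [S -> i]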